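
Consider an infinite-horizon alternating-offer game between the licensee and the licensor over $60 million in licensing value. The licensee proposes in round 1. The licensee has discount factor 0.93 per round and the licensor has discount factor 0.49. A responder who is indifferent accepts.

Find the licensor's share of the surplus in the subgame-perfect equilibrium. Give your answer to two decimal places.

In a stationary SPE each proposer offers the other exactly their discounted continuation value.
If the licensee keeps x when proposing and the licensor keeps y when proposing, then x = 60 − 0.49y and y = 60 − 0.93x.
Solving: x = 60(1 − 0.49) / (1 − 0.93·0.49) = 30.6 / 0.5443 ≈ 56.2190.
The licensor gets 60 − 56.2190 ≈ 3.7810.

3.78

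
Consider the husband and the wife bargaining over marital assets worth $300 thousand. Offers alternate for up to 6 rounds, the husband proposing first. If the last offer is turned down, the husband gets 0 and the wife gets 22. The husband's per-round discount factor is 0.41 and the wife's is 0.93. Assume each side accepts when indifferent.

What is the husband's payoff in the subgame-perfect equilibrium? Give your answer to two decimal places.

32.06

Round 6 (the wife proposes): rejection yields 0 for the husband; the wife offers 0 and keeps 300.
Round 5 (the husband proposes): the wife can get 300 next round, worth 0.93 × 300 = 279 now; the husband offers that and keeps 21.
Round 4 (the wife proposes): the husband can get 21 next round, worth 0.41 × 21 = 8.61 now. The wife offers 8.61 and keeps 300 − 8.61 = 291.39.
Round 3 (the husband proposes): the wife can get 291.39 next round, worth 0.93 × 291.39 = 270.9927 now. The husband offers 270.9927 and keeps 300 − 270.9927 = 29.0073.
Round 2 (the wife proposes): the husband can get 29.0073 next round, worth 0.41 × 29.0073 = 11.892993 now, so the wife offers 11.892993, keeping 288.107007.
Round 1 (the husband proposes): the wife can get 288.107007 next round, worth 0.93 × 288.107007 = 267.93951651 now. The husband offers 267.93951651 and keeps 300 − 267.93951651 = 32.06048349.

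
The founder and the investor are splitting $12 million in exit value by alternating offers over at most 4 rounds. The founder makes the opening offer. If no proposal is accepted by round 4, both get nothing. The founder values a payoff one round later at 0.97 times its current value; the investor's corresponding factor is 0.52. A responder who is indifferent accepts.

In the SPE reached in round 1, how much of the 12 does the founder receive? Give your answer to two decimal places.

8.67

Round 4 (the investor proposes): rejection yields 0 for the founder; the investor offers 0 and keeps 12.
Round 3 (the founder proposes): the investor can get 12 next round, worth 0.52 × 12 = 6.24 now, so the founder offers 6.24, keeping 5.76.
Round 2 (the investor proposes): the founder can get 5.76 next round, worth 0.97 × 5.76 = 5.5872 now, so the investor offers 5.5872, keeping 6.4128.
Round 1 (the founder proposes): the investor can get 6.4128 next round, worth 0.52 × 6.4128 = 3.334656 now. The founder offers 3.334656 and keeps 12 − 3.334656 = 8.665344.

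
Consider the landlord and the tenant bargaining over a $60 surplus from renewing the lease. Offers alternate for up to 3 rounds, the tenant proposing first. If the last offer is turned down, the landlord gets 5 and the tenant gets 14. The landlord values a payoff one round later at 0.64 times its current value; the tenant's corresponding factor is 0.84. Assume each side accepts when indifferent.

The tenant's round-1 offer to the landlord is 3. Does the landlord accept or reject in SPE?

Reject

Round 3 (the tenant proposes): the landlord gets 5 if talks fail, so the tenant offers 5 and keeps 55.
Round 2 (the landlord proposes): the tenant can get 55 next round, worth 0.84 × 55 = 46.2 now; the landlord offers that and keeps 13.8.
So by rejecting in round 1, the landlord gets 13.8 next round, worth 0.64 × 13.8 = 8.832 now.
Offer 3 < 8.832, so the landlord rejects.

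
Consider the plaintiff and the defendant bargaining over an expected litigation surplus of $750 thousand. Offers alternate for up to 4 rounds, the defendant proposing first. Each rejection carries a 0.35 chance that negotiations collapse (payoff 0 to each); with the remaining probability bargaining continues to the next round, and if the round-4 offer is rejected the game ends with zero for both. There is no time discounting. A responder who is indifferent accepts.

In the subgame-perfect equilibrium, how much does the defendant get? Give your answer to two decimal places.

373.41

By backward induction:
Round 4 (the plaintiff proposes): rejection yields 0 for the defendant; the plaintiff offers 0 and keeps 750.
Round 3 (the defendant proposes): rejecting gives the plaintiff an expected 0.65 × 750 = 487.5, so the defendant offers 487.5, keeping 262.5.
Round 2 (the plaintiff proposes): rejecting gives the defendant an expected 0.65 × 262.5 = 170.625. The plaintiff offers 170.625 and keeps 750 − 170.625 = 579.375.
Round 1 (the defendant proposes): rejecting gives the plaintiff an expected 0.65 × 579.375 = 376.59375, so the defendant offers 376.59375, keeping 373.40625.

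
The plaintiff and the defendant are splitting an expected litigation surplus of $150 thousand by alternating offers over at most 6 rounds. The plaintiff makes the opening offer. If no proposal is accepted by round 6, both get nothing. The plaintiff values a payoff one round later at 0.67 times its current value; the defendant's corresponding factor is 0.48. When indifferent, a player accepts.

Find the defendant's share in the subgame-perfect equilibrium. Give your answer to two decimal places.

38.85

Round 6 (the defendant proposes): the plaintiff will accept anything ≥ 0, so the defendant offers 0 and keeps 150.
Round 5 (the plaintiff proposes): the defendant can get 150 next round, worth 0.48 × 150 = 72 now; the plaintiff offers that and keeps 78.
Round 4 (the defendant proposes): the plaintiff can get 78 next round, worth 0.67 × 78 = 52.26 now. The defendant offers 52.26 and keeps 150 − 52.26 = 97.74.
Round 3 (the plaintiff proposes): the defendant can get 97.74 next round, worth 0.48 × 97.74 = 46.9152 now. The plaintiff offers 46.9152 and keeps 150 − 46.9152 = 103.0848.
Round 2 (the defendant proposes): the plaintiff can get 103.0848 next round, worth 0.67 × 103.0848 = 69.066816 now. The defendant offers 69.066816 and keeps 150 − 69.066816 = 80.933184.
Round 1 (the plaintiff proposes): the defendant can get 80.933184 next round, worth 0.48 × 80.933184 = 38.84792832 now; the plaintiff offers that and keeps 111.15207168.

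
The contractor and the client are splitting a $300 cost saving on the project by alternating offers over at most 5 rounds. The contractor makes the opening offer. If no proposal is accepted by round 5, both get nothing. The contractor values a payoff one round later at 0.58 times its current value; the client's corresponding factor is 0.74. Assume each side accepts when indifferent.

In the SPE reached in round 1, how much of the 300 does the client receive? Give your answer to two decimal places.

133.26

Round 5 (the contractor proposes): the client will accept anything ≥ 0, so the contractor offers 0 and keeps 300.
Round 4 (the client proposes): the contractor can get 300 next round, worth 0.58 × 300 = 174 now, so the client offers 174, keeping 126.
Round 3 (the contractor proposes): the client can get 126 next round, worth 0.74 × 126 = 93.24 now, so the contractor offers 93.24, keeping 206.76.
Round 2 (the client proposes): the contractor can get 206.76 next round, worth 0.58 × 206.76 = 119.9208 now, so the client offers 119.9208, keeping 180.0792.
Round 1 (the contractor proposes): the client can get 180.0792 next round, worth 0.74 × 180.0792 = 133.258608 now; the contractor offers that and keeps 166.741392.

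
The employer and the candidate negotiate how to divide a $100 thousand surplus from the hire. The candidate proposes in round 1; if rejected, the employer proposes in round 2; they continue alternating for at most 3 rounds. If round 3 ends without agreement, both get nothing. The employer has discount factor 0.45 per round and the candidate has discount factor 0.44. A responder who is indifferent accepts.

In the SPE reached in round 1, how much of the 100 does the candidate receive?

74.8

Round 3 (the candidate proposes): the employer will accept anything ≥ 0, so the candidate offers 0 and keeps 100.
Round 2 (the employer proposes): the candidate can get 100 next round, worth 0.44 × 100 = 44 now; the employer offers that and keeps 56.
Round 1 (the candidate proposes): the employer can get 56 next round, worth 0.45 × 56 = 25.2 now; the candidate offers that and keeps 74.8.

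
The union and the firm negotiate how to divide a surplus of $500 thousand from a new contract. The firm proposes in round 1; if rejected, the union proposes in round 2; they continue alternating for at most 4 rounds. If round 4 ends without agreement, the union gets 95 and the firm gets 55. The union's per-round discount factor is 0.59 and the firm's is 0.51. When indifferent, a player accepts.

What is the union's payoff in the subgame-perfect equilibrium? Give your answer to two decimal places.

By backward induction:
Round 4 (the union proposes): the firm gets 55 if talks fail, so the union offers 55 and keeps 445.
Round 3 (the firm proposes): the union can get 445 next round, worth 0.59 × 445 = 262.55 now, so the firm offers 262.55, keeping 237.45.
Round 2 (the union proposes): the firm can get 237.45 next round, worth 0.51 × 237.45 = 121.0995 now. The union offers 121.0995 and keeps 500 − 121.0995 = 378.9005.
Round 1 (the firm proposes): the union can get 378.9005 next round, worth 0.59 × 378.9005 = 223.551295 now; the firm offers that and keeps 276.448705.

223.55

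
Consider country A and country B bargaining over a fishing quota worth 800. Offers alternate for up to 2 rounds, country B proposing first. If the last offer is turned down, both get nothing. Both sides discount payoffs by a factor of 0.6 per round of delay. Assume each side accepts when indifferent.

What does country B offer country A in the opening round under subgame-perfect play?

Round 2 (country A proposes): country B will accept anything ≥ 0, so country A offers 0 and keeps 800.
Round 1 (country B proposes): country A can get 800 next round, worth 0.6 × 800 = 480 now. Country B offers 480 and keeps 800 − 480 = 320.

480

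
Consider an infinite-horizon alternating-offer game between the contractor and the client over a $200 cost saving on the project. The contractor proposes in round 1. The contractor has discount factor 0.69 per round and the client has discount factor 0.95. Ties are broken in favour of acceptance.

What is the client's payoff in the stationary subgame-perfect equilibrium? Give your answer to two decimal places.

In a stationary SPE each proposer offers the other exactly their discounted continuation value.
If the contractor keeps x when proposing and the client keeps y when proposing, then x = 200 − 0.95y and y = 200 − 0.69x.
Solving: x = 200(1 − 0.95) / (1 − 0.69·0.95) = 10 / 0.3445 ≈ 29.0276.
The client gets 200 − 29.0276 ≈ 170.9724.

170.97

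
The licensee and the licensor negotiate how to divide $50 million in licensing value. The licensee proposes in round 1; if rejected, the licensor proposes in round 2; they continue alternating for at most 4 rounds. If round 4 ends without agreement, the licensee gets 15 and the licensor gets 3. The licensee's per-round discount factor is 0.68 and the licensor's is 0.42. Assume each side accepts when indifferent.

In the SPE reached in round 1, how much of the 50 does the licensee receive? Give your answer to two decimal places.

39.08

Round 4 (the licensor proposes): the licensee gets 15 if talks fail, so the licensor offers 15 and keeps 35.
Round 3 (the licensee proposes): the licensor can get 35 next round, worth 0.42 × 35 = 14.7 now, so the licensee offers 14.7, keeping 35.3.
Round 2 (the licensor proposes): the licensee can get 35.3 next round, worth 0.68 × 35.3 = 24.004 now, so the licensor offers 24.004, keeping 25.996.
Round 1 (the licensee proposes): the licensor can get 25.996 next round, worth 0.42 × 25.996 = 10.91832 now; the licensee offers that and keeps 39.08168.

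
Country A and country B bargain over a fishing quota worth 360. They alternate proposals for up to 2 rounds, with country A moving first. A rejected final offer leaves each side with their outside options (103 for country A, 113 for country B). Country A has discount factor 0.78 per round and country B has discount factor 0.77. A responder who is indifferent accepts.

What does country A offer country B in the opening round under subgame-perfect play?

197.89

Round 2 (country B proposes): country A gets 103 if talks fail, so country B offers 103 and keeps 257.
Round 1 (country A proposes): country B can get 257 next round, worth 0.77 × 257 = 197.89 now, so country A offers 197.89, keeping 162.11.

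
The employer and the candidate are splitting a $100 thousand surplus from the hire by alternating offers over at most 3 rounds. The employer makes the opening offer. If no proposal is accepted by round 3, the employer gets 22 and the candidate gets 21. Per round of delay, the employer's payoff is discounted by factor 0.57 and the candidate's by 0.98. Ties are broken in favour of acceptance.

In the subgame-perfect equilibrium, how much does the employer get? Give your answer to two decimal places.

Solve by backward induction from round 3.
Round 3 (the employer proposes): the candidate gets 21 if talks fail, so the employer offers 21 and keeps 79.
Round 2 (the candidate proposes): the employer can get 79 next round, worth 0.57 × 79 = 45.03 now; the candidate offers that and keeps 54.97.
Round 1 (the employer proposes): the candidate can get 54.97 next round, worth 0.98 × 54.97 = 53.8706 now. The employer offers 53.8706 and keeps 100 − 53.8706 = 46.1294.

46.13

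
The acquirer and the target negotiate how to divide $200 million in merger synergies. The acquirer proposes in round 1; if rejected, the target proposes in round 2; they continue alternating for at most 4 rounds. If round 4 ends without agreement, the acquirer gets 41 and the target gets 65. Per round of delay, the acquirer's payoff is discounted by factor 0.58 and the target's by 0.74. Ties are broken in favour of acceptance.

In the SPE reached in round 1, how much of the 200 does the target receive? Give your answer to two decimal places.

112.66

Round 4 (the target proposes): the acquirer gets 41 if talks fail, so the target offers 41 and keeps 159.
Round 3 (the acquirer proposes): the target can get 159 next round, worth 0.74 × 159 = 117.66 now; the acquirer offers that and keeps 82.34.
Round 2 (the target proposes): the acquirer can get 82.34 next round, worth 0.58 × 82.34 = 47.7572 now; the target offers that and keeps 152.2428.
Round 1 (the acquirer proposes): the target can get 152.2428 next round, worth 0.74 × 152.2428 = 112.659672 now. The acquirer offers 112.659672 and keeps 200 − 112.659672 = 87.340328.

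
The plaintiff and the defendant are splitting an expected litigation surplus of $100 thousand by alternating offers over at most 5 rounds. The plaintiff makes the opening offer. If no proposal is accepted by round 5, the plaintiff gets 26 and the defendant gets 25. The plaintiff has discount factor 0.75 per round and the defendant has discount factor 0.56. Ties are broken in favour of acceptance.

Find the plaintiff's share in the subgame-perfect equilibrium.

75.71

Round 5 (the plaintiff proposes): the defendant gets 25 if talks fail, so the plaintiff offers 25 and keeps 75.
Round 4 (the defendant proposes): the plaintiff can get 75 next round, worth 0.75 × 75 = 56.25 now; the defendant offers that and keeps 43.75.
Round 3 (the plaintiff proposes): the defendant can get 43.75 next round, worth 0.56 × 43.75 = 24.5 now; the plaintiff offers that and keeps 75.5.
Round 2 (the defendant proposes): the plaintiff can get 75.5 next round, worth 0.75 × 75.5 = 56.625 now. The defendant offers 56.625 and keeps 100 − 56.625 = 43.375.
Round 1 (the plaintiff proposes): the defendant can get 43.375 next round, worth 0.56 × 43.375 = 24.29 now; the plaintiff offers that and keeps 75.71.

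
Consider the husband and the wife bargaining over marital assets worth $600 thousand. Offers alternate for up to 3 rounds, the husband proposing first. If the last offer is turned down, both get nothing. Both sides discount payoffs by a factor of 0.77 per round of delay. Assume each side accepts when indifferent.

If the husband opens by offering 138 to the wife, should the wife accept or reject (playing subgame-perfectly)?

Round 3 (the husband proposes): the wife will accept anything ≥ 0, so the husband offers 0 and keeps 600.
Round 2 (the wife proposes): the husband can get 600 next round, worth 0.77 × 600 = 462 now. The wife offers 462 and keeps 600 − 462 = 138.
So by rejecting in round 1, the wife gets 138 next round, worth 0.77 × 138 = 106.26 now.
Offer 138 ≥ 106.26, so the wife accepts.

Accept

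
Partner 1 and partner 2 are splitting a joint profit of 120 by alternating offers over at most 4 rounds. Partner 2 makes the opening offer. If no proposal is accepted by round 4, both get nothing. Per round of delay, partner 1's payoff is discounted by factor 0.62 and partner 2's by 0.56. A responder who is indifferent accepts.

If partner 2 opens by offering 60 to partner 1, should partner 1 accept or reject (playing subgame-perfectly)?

Work out partner 1's continuation value if the offer is rejected.
Round 4 (partner 1 proposes): partner 2 will accept anything ≥ 0, so partner 1 offers 0 and keeps 120.
Round 3 (partner 2 proposes): partner 1 can get 120 next round, worth 0.62 × 120 = 74.4 now, so partner 2 offers 74.4, keeping 45.6.
Round 2 (partner 1 proposes): partner 2 can get 45.6 next round, worth 0.56 × 45.6 = 25.536 now, so partner 1 offers 25.536, keeping 94.464.
So by rejecting in round 1, partner 1 gets 94.464 next round, worth 0.62 × 94.464 = 58.56768 now.
Offer 60 ≥ 58.56768, so partner 1 accepts.

Accept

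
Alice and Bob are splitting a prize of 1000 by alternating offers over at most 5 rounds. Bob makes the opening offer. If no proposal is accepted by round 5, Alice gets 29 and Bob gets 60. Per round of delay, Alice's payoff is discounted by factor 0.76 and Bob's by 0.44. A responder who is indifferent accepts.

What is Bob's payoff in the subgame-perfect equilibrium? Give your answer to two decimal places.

Solve by backward induction from round 5.
Round 5 (Bob proposes): Alice gets 29 if talks fail, so Bob offers 29 and keeps 971.
Round 4 (Alice proposes): Bob can get 971 next round, worth 0.44 × 971 = 427.24 now, so Alice offers 427.24, keeping 572.76.
Round 3 (Bob proposes): Alice can get 572.76 next round, worth 0.76 × 572.76 = 435.2976 now, so Bob offers 435.2976, keeping 564.7024.
Round 2 (Alice proposes): Bob can get 564.7024 next round, worth 0.44 × 564.7024 = 248.469056 now. Alice offers 248.469056 and keeps 1000 − 248.469056 = 751.530944.
Round 1 (Bob proposes): Alice can get 751.530944 next round, worth 0.76 × 751.530944 = 571.16351744 now; Bob offers that and keeps 428.83648256.

428.84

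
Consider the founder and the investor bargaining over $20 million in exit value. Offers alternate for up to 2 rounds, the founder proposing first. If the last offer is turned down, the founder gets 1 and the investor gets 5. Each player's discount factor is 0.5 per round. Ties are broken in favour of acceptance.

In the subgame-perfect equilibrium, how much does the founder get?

10.5

Round 2 (the investor proposes): the founder gets 1 if talks fail, so the investor offers 1 and keeps 19.
Round 1 (the founder proposes): the investor can get 19 next round, worth 0.5 × 19 = 9.5 now; the founder offers that and keeps 10.5.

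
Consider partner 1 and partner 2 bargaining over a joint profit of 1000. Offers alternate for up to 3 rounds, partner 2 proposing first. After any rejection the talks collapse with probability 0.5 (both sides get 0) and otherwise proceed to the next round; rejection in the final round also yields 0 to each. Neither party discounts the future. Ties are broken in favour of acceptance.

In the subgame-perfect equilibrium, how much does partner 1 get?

By backward induction:
Round 3 (partner 2 proposes): partner 1 will accept anything ≥ 0, so partner 2 offers 0 and keeps 1000.
Round 2 (partner 1 proposes): rejecting gives partner 2 an expected 0.5 × 1000 = 500; partner 1 offers that and keeps 500.
Round 1 (partner 2 proposes): rejecting gives partner 1 an expected 0.5 × 500 = 250, so partner 2 offers 250, keeping 750.

250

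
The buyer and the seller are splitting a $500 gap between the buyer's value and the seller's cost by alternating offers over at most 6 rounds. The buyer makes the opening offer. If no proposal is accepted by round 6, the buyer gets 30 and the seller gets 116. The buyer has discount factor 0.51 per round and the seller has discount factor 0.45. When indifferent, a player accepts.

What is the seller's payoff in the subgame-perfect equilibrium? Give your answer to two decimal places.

146.69

Solve by backward induction from round 6.
Round 6 (the seller proposes): the buyer gets 30 if talks fail, so the seller offers 30 and keeps 470.
Round 5 (the buyer proposes): the seller can get 470 next round, worth 0.45 × 470 = 211.5 now; the buyer offers that and keeps 288.5.
Round 4 (the seller proposes): the buyer can get 288.5 next round, worth 0.51 × 288.5 = 147.135 now; the seller offers that and keeps 352.865.
Round 3 (the buyer proposes): the seller can get 352.865 next round, worth 0.45 × 352.865 = 158.78925 now. The buyer offers 158.78925 and keeps 500 − 158.78925 = 341.21075.
Round 2 (the seller proposes): the buyer can get 341.21075 next round, worth 0.51 × 341.21075 = 174.0174825 now; the seller offers that and keeps 325.9825175.
Round 1 (the buyer proposes): the seller can get 325.9825175 next round, worth 0.45 × 325.9825175 = 146.692132875 now. The buyer offers 146.692132875 and keeps 500 − 146.692132875 = 353.307867125.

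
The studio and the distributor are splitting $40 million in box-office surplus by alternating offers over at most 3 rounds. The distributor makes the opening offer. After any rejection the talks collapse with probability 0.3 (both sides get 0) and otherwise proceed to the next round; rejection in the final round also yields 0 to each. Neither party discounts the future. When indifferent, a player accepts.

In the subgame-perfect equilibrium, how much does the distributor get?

Round 3 (the distributor proposes): the studio will accept anything ≥ 0, so the distributor offers 0 and keeps 40.
Round 2 (the studio proposes): rejecting gives the distributor an expected 0.7 × 40 = 28, so the studio offers 28, keeping 12.
Round 1 (the distributor proposes): rejecting gives the studio an expected 0.7 × 12 = 8.4; the distributor offers that and keeps 31.6.

31.6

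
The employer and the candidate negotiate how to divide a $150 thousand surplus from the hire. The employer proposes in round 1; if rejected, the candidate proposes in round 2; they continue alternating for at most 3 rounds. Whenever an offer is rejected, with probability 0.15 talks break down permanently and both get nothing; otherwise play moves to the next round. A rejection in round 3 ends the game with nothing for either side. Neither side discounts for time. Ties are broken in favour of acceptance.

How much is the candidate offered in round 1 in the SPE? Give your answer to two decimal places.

19.13

By backward induction:
Round 3 (the employer proposes): rejection yields 0 for the candidate; the employer offers 0 and keeps 150.
Round 2 (the candidate proposes): rejecting gives the employer an expected 0.85 × 150 = 127.5, so the candidate offers 127.5, keeping 22.5.
Round 1 (the employer proposes): rejecting gives the candidate an expected 0.85 × 22.5 = 19.125, so the employer offers 19.125, keeping 130.875.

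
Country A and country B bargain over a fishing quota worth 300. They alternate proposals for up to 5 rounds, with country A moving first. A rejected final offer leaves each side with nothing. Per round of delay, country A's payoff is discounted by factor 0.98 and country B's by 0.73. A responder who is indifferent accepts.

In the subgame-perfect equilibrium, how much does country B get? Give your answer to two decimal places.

Round 5 (country A proposes): rejection yields 0 for country B; country A offers 0 and keeps 300.
Round 4 (country B proposes): country A can get 300 next round, worth 0.98 × 300 = 294 now. Country B offers 294 and keeps 300 − 294 = 6.
Round 3 (country A proposes): country B can get 6 next round, worth 0.73 × 6 = 4.38 now, so country A offers 4.38, keeping 295.62.
Round 2 (country B proposes): country A can get 295.62 next round, worth 0.98 × 295.62 = 289.7076 now, so country B offers 289.7076, keeping 10.2924.
Round 1 (country A proposes): country B can get 10.2924 next round, worth 0.73 × 10.2924 = 7.513452 now; country A offers that and keeps 292.486548.

7.51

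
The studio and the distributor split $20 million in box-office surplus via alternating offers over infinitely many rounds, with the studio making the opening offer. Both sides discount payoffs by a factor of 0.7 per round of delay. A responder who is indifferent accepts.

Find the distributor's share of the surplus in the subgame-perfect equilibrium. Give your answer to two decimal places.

When the studio proposes, the distributor accepts any offer worth at least 0.7 times what the distributor would get by proposing next round; and vice versa.
This gives x = 20 − 0.7y and y = 20 − 0.7x, where x and y are each side's share when it proposes.
Hence (1 − 0.7·0.7)x = 20(1 − 0.7), i.e. 0.51·x = 6.
x ≈ 11.7647; the distributor's share is 20 − x ≈ 8.2353.

8.24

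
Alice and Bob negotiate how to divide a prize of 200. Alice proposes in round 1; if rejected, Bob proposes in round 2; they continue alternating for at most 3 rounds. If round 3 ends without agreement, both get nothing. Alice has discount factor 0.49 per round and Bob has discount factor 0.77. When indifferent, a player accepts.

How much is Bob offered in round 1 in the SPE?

Work backward from the last round.
Round 3 (Alice proposes): Bob will accept anything ≥ 0, so Alice offers 0 and keeps 200.
Round 2 (Bob proposes): Alice can get 200 next round, worth 0.49 × 200 = 98 now; Bob offers that and keeps 102.
Round 1 (Alice proposes): Bob can get 102 next round, worth 0.77 × 102 = 78.54 now. Alice offers 78.54 and keeps 200 − 78.54 = 121.46.

78.54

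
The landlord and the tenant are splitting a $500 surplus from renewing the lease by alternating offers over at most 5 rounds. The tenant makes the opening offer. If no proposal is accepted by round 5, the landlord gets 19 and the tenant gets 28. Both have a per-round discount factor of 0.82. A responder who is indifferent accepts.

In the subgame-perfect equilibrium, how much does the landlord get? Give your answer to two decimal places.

132.01

Round 5 (the tenant proposes): the landlord gets 19 if talks fail, so the tenant offers 19 and keeps 481.
Round 4 (the landlord proposes): the tenant can get 481 next round, worth 0.82 × 481 = 394.42 now. The landlord offers 394.42 and keeps 500 − 394.42 = 105.58.
Round 3 (the tenant proposes): the landlord can get 105.58 next round, worth 0.82 × 105.58 = 86.5756 now, so the tenant offers 86.5756, keeping 413.4244.
Round 2 (the landlord proposes): the tenant can get 413.4244 next round, worth 0.82 × 413.4244 = 339.008008 now; the landlord offers that and keeps 160.991992.
Round 1 (the tenant proposes): the landlord can get 160.991992 next round, worth 0.82 × 160.991992 = 132.01343344 now. The tenant offers 132.01343344 and keeps 500 − 132.01343344 = 367.98656656.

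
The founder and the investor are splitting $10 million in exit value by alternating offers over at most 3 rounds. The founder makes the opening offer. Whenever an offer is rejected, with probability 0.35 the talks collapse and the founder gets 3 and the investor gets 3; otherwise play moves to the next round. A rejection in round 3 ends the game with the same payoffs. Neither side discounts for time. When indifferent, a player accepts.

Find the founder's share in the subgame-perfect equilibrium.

6.09

Round 3 (the founder proposes): the investor gets 3 if talks fail, so the founder offers 3 and keeps 7.
Round 2 (the investor proposes): rejecting gives the founder an expected 0.65 × 7 + 0.35 × 3 = 5.6; the investor offers that and keeps 4.4.
Round 1 (the founder proposes): rejecting gives the investor an expected 0.65 × 4.4 + 0.35 × 3 = 3.91, so the founder offers 3.91, keeping 6.09.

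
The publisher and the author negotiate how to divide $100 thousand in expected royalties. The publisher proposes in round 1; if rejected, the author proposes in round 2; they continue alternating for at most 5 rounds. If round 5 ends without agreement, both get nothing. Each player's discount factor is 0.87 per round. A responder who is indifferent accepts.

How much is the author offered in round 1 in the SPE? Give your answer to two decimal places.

19.87

Solve by backward induction from round 5.
Round 5 (the publisher proposes): the author will accept anything ≥ 0, so the publisher offers 0 and keeps 100.
Round 4 (the author proposes): the publisher can get 100 next round, worth 0.87 × 100 = 87 now. The author offers 87 and keeps 100 − 87 = 13.
Round 3 (the publisher proposes): the author can get 13 next round, worth 0.87 × 13 = 11.31 now; the publisher offers that and keeps 88.69.
Round 2 (the author proposes): the publisher can get 88.69 next round, worth 0.87 × 88.69 = 77.1603 now, so the author offers 77.1603, keeping 22.8397.
Round 1 (the publisher proposes): the author can get 22.8397 next round, worth 0.87 × 22.8397 = 19.870539 now, so the publisher offers 19.870539, keeping 80.129461.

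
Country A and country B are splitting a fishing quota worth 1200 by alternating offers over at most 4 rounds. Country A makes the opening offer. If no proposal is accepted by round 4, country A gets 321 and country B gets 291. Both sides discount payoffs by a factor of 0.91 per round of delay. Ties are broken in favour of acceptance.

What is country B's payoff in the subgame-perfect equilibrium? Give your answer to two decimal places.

Round 4 (country B proposes): country A gets 321 if talks fail, so country B offers 321 and keeps 879.
Round 3 (country A proposes): country B can get 879 next round, worth 0.91 × 879 = 799.89 now. Country A offers 799.89 and keeps 1200 − 799.89 = 400.11.
Round 2 (country B proposes): country A can get 400.11 next round, worth 0.91 × 400.11 = 364.1001 now. Country B offers 364.1001 and keeps 1200 − 364.1001 = 835.8999.
Round 1 (country A proposes): country B can get 835.8999 next round, worth 0.91 × 835.8999 = 760.668909 now. Country A offers 760.668909 and keeps 1200 − 760.668909 = 439.331091.

760.67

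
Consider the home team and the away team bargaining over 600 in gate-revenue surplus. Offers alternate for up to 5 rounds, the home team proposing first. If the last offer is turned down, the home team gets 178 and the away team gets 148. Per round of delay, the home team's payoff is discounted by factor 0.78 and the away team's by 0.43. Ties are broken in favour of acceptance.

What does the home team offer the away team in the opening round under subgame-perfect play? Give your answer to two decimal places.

92.45

By backward induction:
Round 5 (the home team proposes): the away team gets 148 if talks fail, so the home team offers 148 and keeps 452.
Round 4 (the away team proposes): the home team can get 452 next round, worth 0.78 × 452 = 352.56 now, so the away team offers 352.56, keeping 247.44.
Round 3 (the home team proposes): the away team can get 247.44 next round, worth 0.43 × 247.44 = 106.3992 now, so the home team offers 106.3992, keeping 493.6008.
Round 2 (the away team proposes): the home team can get 493.6008 next round, worth 0.78 × 493.6008 = 385.008624 now. The away team offers 385.008624 and keeps 600 − 385.008624 = 214.991376.
Round 1 (the home team proposes): the away team can get 214.991376 next round, worth 0.43 × 214.991376 = 92.44629168 now; the home team offers that and keeps 507.55370832.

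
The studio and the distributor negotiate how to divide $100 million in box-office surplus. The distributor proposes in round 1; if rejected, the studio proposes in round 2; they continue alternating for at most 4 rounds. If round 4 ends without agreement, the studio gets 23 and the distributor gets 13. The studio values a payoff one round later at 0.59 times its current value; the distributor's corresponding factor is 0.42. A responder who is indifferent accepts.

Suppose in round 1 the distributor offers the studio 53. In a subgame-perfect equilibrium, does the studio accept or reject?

Accept

Round 4 (the studio proposes): the distributor gets 13 if talks fail, so the studio offers 13 and keeps 87.
Round 3 (the distributor proposes): the studio can get 87 next round, worth 0.59 × 87 = 51.33 now; the distributor offers that and keeps 48.67.
Round 2 (the studio proposes): the distributor can get 48.67 next round, worth 0.42 × 48.67 = 20.4414 now; the studio offers that and keeps 79.5586.
So by rejecting in round 1, the studio gets 79.5586 next round, worth 0.59 × 79.5586 = 46.939574 now.
Offer 53 ≥ 46.939574, so the studio accepts.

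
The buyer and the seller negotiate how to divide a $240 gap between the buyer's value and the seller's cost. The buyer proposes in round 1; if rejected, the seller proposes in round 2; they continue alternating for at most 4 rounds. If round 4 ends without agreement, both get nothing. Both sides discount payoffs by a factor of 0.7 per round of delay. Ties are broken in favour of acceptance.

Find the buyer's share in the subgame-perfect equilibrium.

Round 4 (the seller proposes): the buyer will accept anything ≥ 0, so the seller offers 0 and keeps 240.
Round 3 (the buyer proposes): the seller can get 240 next round, worth 0.7 × 240 = 168 now, so the buyer offers 168, keeping 72.
Round 2 (the seller proposes): the buyer can get 72 next round, worth 0.7 × 72 = 50.4 now. The seller offers 50.4 and keeps 240 − 50.4 = 189.6.
Round 1 (the buyer proposes): the seller can get 189.6 next round, worth 0.7 × 189.6 = 132.72 now, so the buyer offers 132.72, keeping 107.28.

107.28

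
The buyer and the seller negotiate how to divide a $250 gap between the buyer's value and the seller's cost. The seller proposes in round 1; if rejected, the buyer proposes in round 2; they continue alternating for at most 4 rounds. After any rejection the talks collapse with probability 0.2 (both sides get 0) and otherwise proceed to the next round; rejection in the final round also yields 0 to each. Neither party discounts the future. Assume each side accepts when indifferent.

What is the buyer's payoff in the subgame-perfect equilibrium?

Round 4 (the buyer proposes): the seller will accept anything ≥ 0, so the buyer offers 0 and keeps 250.
Round 3 (the seller proposes): rejecting gives the buyer an expected 0.8 × 250 = 200. The seller offers 200 and keeps 250 − 200 = 50.
Round 2 (the buyer proposes): rejecting gives the seller an expected 0.8 × 50 = 40, so the buyer offers 40, keeping 210.
Round 1 (the seller proposes): rejecting gives the buyer an expected 0.8 × 210 = 168; the seller offers that and keeps 82.

168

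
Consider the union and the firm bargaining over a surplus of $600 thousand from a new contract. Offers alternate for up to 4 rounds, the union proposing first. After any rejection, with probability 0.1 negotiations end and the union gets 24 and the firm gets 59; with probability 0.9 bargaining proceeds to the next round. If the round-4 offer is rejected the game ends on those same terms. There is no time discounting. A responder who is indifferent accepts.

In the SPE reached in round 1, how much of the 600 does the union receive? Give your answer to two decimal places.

Round 4 (the firm proposes): the union gets 24 if talks fail, so the firm offers 24 and keeps 576.
Round 3 (the union proposes): rejecting gives the firm an expected 0.9 × 576 + 0.1 × 59 = 524.3. The union offers 524.3 and keeps 600 − 524.3 = 75.7.
Round 2 (the firm proposes): rejecting gives the union an expected 0.9 × 75.7 + 0.1 × 24 = 70.53. The firm offers 70.53 and keeps 600 − 70.53 = 529.47.
Round 1 (the union proposes): rejecting gives the firm an expected 0.9 × 529.47 + 0.1 × 59 = 482.423, so the union offers 482.423, keeping 117.577.

117.58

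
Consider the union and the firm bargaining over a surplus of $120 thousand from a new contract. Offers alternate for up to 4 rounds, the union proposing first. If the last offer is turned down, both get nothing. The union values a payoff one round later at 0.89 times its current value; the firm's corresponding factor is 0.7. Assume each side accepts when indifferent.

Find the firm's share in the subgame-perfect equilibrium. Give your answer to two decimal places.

61.57

Work backward from the last round.
Round 4 (the firm proposes): the union will accept anything ≥ 0, so the firm offers 0 and keeps 120.
Round 3 (the union proposes): the firm can get 120 next round, worth 0.7 × 120 = 84 now, so the union offers 84, keeping 36.
Round 2 (the firm proposes): the union can get 36 next round, worth 0.89 × 36 = 32.04 now, so the firm offers 32.04, keeping 87.96.
Round 1 (the union proposes): the firm can get 87.96 next round, worth 0.7 × 87.96 = 61.572 now; the union offers that and keeps 58.428.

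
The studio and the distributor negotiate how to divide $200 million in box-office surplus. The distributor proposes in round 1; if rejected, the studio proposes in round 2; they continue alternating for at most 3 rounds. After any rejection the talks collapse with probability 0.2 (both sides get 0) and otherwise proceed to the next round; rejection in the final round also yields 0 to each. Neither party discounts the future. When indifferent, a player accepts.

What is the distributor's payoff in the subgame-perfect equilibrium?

By backward induction:
Round 3 (the distributor proposes): the studio will accept anything ≥ 0, so the distributor offers 0 and keeps 200.
Round 2 (the studio proposes): rejecting gives the distributor an expected 0.8 × 200 = 160; the studio offers that and keeps 40.
Round 1 (the distributor proposes): rejecting gives the studio an expected 0.8 × 40 = 32; the distributor offers that and keeps 168.

168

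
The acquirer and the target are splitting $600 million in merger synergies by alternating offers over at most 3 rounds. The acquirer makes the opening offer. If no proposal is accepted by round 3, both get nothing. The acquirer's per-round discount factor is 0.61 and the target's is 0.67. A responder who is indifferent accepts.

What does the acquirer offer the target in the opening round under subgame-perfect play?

156.78

Round 3 (the acquirer proposes): rejection yields 0 for the target; the acquirer offers 0 and keeps 600.
Round 2 (the target proposes): the acquirer can get 600 next round, worth 0.61 × 600 = 366 now; the target offers that and keeps 234.
Round 1 (the acquirer proposes): the target can get 234 next round, worth 0.67 × 234 = 156.78 now; the acquirer offers that and keeps 443.22.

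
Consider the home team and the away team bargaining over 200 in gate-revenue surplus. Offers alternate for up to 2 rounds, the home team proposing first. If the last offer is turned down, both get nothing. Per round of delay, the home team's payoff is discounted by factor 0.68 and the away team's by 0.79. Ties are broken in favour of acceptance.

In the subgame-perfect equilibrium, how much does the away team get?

158

By backward induction:
Round 2 (the away team proposes): the home team will accept anything ≥ 0, so the away team offers 0 and keeps 200.
Round 1 (the home team proposes): the away team can get 200 next round, worth 0.79 × 200 = 158 now; the home team offers that and keeps 42.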